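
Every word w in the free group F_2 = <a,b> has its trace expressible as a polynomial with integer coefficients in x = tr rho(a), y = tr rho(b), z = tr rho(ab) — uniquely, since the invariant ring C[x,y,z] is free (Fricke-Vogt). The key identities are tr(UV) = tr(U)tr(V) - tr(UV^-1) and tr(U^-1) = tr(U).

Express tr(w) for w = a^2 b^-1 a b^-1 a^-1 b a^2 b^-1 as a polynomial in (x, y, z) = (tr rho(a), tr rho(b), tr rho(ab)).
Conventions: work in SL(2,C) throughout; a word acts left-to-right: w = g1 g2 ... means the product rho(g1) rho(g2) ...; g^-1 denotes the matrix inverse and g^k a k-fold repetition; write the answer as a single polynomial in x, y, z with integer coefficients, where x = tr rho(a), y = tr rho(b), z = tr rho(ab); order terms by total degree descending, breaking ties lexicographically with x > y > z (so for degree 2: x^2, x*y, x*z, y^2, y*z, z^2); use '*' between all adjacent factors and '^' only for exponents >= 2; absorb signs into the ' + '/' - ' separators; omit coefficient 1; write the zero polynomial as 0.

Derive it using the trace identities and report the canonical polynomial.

tr(a^2) = tr(a) tr(a) - tr(1) = x^2 - 2
tr(a^3) = tr(a) tr(a^2) - tr(a) = x^3 - 3*x
tr(a^4) = tr(a) tr(a^3) - tr(a^2) = x^4 - 4*x^2 + 2
tr(a^5) = tr(a) tr(a^4) - tr(a^3) = x^5 - 5*x^3 + 5*x
tr(a b a) = tr(a) tr(b a) - tr(b) = x*z - y
tr(a b a^2) = tr(a) tr(a b a) - tr(a b) = x^2*z - x*y - z
tr(a^2 b a^2) = tr(a) tr(a b a^2) - tr(a b a) = x^3*z - x^2*y - 2*x*z + y
tr(a^5 b) = tr(a) tr(a^2 b a^2) - tr(a^2 b a) = x^4*z - x^3*y - 3*x^2*z + 2*x*y + z
tr(a^2 b^-1 a^3) = tr(a^5) tr(b) - tr(a^5 b) = x^5*y - x^4*z - 4*x^3*y + 3*x^2*z + 3*x*y - z
tr(a^4 b a^2) = tr(a) tr(a^3 b a^2) - tr(a^3 b a) = x^5*z - x^4*y - 4*x^3*z + 3*x^2*y + 3*x*z - y
tr(b a b a) = tr(b a) tr(b a) - tr(1) = z^2 - 2
tr(b a b) = tr(b) tr(a b) - tr(a) = y*z - x
tr(b a^2 b a) = tr(a) tr(b a b a) - tr(b a b) = x*z^2 - y*z - x
tr(b^2) = tr(b) tr(b) - tr(1) = y^2 - 2
tr(b a^2 b) = tr(a) tr(b^2 a) - tr(b^2) = x*y*z - x^2 - y^2 + 2
tr(a b a^2 b a) = tr(a) tr(b a^2 b a) - tr(b a^2 b) = x^2*z^2 - 2*x*y*z + y^2 - 2
tr(a^2 b a^2 b a) = tr(a) tr(a b a^2 b a) - tr(a b a^2 b) = x^3*z^2 - 2*x^2*y*z + x*y^2 - x*z^2 + y*z - x
tr(a^4 b a^2 b) = tr(a) tr(a^2 b a^2 b a) - tr(a^2 b a^2 b) = x^4*z^2 - 2*x^3*y*z + x^2*y^2 - 2*x^2*z^2 + 3*x*y*z - x^2 - y^2 + 2
tr(a b a^2 b^-1 a^3) = tr(a^4 b a^2) tr(b) - tr(a^4 b a^2 b) = x^5*y*z - x^4*y^2 - x^4*z^2 - 2*x^3*y*z + 2*x^2*y^2 + 2*x^2*z^2 + x^2 - 2
tr(a^2 b a b a) = tr(a) tr(a b a b a) - tr(a b a b) = x^2*z^2 - x*y*z - x^2 - z^2 + 2
tr(b a b a^4) = tr(a) tr(a^2 b a b a) - tr(a^2 b a b) = x^3*z^2 - x^2*y*z - x^3 - 2*x*z^2 + y*z + 3*x
tr(a^3 b a b a^2) = tr(a) tr(b a b a^4) - tr(b a b a^3) = x^4*z^2 - x^3*y*z - x^4 - 3*x^2*z^2 + 2*x*y*z + 4*x^2 + z^2 - 2
tr(b a b a b a) = tr(a b) tr(a b a b) - tr(a^-1 b^-1) = z^3 - 3*z
tr(b a b a b) = tr(b) tr(a b a b) - tr(a b a) = y*z^2 - x*z - y
tr(b a^2 b a b a) = tr(a) tr(b a b a b a) - tr(b a b a b) = x*z^3 - y*z^2 - 2*x*z + y
tr(b a^2 b a b) = tr(b) tr(a^2 b a b) - tr(a^2 b a) = x*y*z^2 - x^2*z - y^2*z + z
tr(b a b a^2 b a^2) = tr(a) tr(b a^2 b a b a) - tr(b a^2 b a b) = x^2*z^3 - 2*x*y*z^2 - x^2*z + y^2*z + x*y - z
tr(a^3 b a b a^2 b) = tr(a) tr(b a b a^2 b a^2) - tr(b a b a^2 b a) = x^3*z^3 - 2*x^2*y*z^2 - x^3*z + x*y^2*z - x*z^3 + x^2*y + y*z^2 + x*z - y
tr(a b a^2 b^-1 a^3 b) = tr(a^3 b a b a^2) tr(b) - tr(a^3 b a b a^2 b) = x^4*y*z^2 - x^3*y^2*z - x^3*z^3 - x^4*y - x^2*y*z^2 + x^3*z + x*y^2*z + x*z^3 + 3*x^2*y - x*z - y
tr(b a^2 b^-1 a^3 b^-1 a) = tr(a b a^2 b^-1 a^3) tr(b) - tr(a b a^2 b^-1 a^3 b) = x^5*y^2*z - x^4*y^3 - 2*x^4*y*z^2 - x^3*y^2*z + x^3*z^3 + x^4*y + 2*x^2*y^3 + 3*x^2*y*z^2 - x^3*z - x*y^2*z - x*z^3 - 2*x^2*y + x*z - y
tr(a b^-1 a^-1 b a^2 b^-1 a^2) = tr(b a^2 b^-1 a^3 b^-1) tr(a) - tr(b a^2 b^-1 a^3 b^-1 a) = -x^5*y^2*z + x^6*y + x^4*y^3 + 2*x^4*y*z^2 - x^5*z + x^3*y^2*z - x^3*z^3 - 5*x^4*y - 2*x^2*y^3 - 3*x^2*y*z^2 + 4*x^3*z + x*y^2*z + x*z^3 + 5*x^2*y - 2*x*z + y
tr(a^2 b^-1 a^2 b a) = tr(a^2 b a^3) tr(b) - tr(a^2 b a^3 b) = x^4*y*z - x^3*y^2 - x^3*z^2 - x^2*y*z + x*y^2 + x*z^2 + x
tr(a b a b a b a^2) = tr(a) tr(b a b a b a^2) - tr(b a b a b a) = x^2*z^3 - x*y*z^2 - 2*x^2*z - z^3 + x*y + 3*z
tr(a b a^4 b a b) = tr(a) tr(a b a b a b a^2) - tr(a b a b a b a) = x^3*z^3 - x^2*y*z^2 - 2*x^3*z - 2*x*z^3 + x^2*y + y*z^2 + 5*x*z - y
tr(a^2 b a b^-1 a b a^2) = tr(a b a^4 b a) tr(b) - tr(a b a^4 b a b) = x^4*y*z^2 - 2*x^3*y^2*z - x^3*z^3 + x^2*y^3 - x^2*y*z^2 + 2*x^3*z + 3*x*y^2*z + 2*x*z^3 - 2*x^2*y - y^3 - y*z^2 - 5*x*z + 3*y
tr(b a^2 b^2 a) = tr(b) tr(a b a^2 b) - tr(a b a^2) = x*y*z^2 - x^2*z - y^2*z + z
tr(b a^2 b^2) = tr(b) tr(b a^2 b) - tr(b a^2) = x*y^2*z - x^2*y - y^3 - x*z + 3*y
tr(b a^2 b a^2 b) = tr(a) tr(b a^2 b^2 a) - tr(b a^2 b^2) = x^2*y*z^2 - x^3*z - 2*x*y^2*z + x^2*y + y^3 + 2*x*z - 3*y
tr(a b a^2 b a^2 b a) = tr(a) tr(b a^2 b a^2 b a) - tr(b a^2 b a^2 b) = x^3*z^3 - 3*x^2*y*z^2 + 3*x*y^2*z - y^3 - 3*x*z + 3*y
tr(b a b a b a b a) = tr(a b) tr(a b a b a b) - tr(a^-1 b^-1 a^-1 b^-1) = z^4 - 4*z^2 + 2
tr(b a b a b a b) = tr(b) tr(a b a b a b) - tr(a b a b a) = y*z^3 - x*z^2 - 2*y*z + x
tr(b a^2 b a b a b a) = tr(a) tr(b a b a b a b a) - tr(b a b a b a b) = x*z^4 - y*z^3 - 3*x*z^2 + 2*y*z + x
tr(b a^2 b a b a b) = tr(b) tr(a^2 b a b a b) - tr(a^2 b a b a) = x*y*z^3 - x^2*z^2 - y^2*z^2 - x*y*z + x^2 + y^2 + z^2 - 2
tr(a b a^2 b a^2 b a b) = tr(a) tr(b a^2 b a b a b a) - tr(b a^2 b a b a b) = x^2*z^4 - 2*x*y*z^3 - 2*x^2*z^2 + y^2*z^2 + 3*x*y*z - y^2 - z^2 + 2
tr(a^2 b a b^-1 a b a^2 b) = tr(a b a^2 b a^2 b a) tr(b) - tr(a b a^2 b a^2 b a b) = x^3*y*z^3 - 3*x^2*y^2*z^2 - x^2*z^4 + 3*x*y^3*z + 2*x*y*z^3 + 2*x^2*z^2 - y^4 - y^2*z^2 - 6*x*y*z + 4*y^2 + z^2 - 2
tr(b a^2 b^-1 a^2 b a b^-1 a) = tr(a^2 b a b^-1 a b a^2) tr(b) - tr(a^2 b a b^-1 a b a^2 b) = x^4*y^2*z^2 - 2*x^3*y^3*z - 2*x^3*y*z^3 + x^2*y^4 + 2*x^2*y^2*z^2 + x^2*z^4 + 2*x^3*y*z - 2*x^2*y^2 - 2*x^2*z^2 + x*y*z - y^2 - z^2 + 2
tr(a b^-1 a^-1 b a^2 b^-1 a^2 b) = tr(b a^2 b^-1 a^2 b a b^-1) tr(a) - tr(b a^2 b^-1 a^2 b a b^-1 a) = -x^4*y^2*z^2 + x^5*y*z + 2*x^3*y^3*z + 2*x^3*y*z^3 - x^4*y^2 - x^4*z^2 - x^2*y^4 - 2*x^2*y^2*z^2 - x^2*z^4 - 3*x^3*y*z + 3*x^2*y^2 + 3*x^2*z^2 - x*y*z + x^2 + y^2 + z^2 - 2
tr(a^2 b^-1 a b^-1 a^-1 b a^2 b^-1) = tr(a b^-1 a^-1 b a^2 b^-1 a^2) tr(b) - tr(a b^-1 a^-1 b a^2 b^-1 a^2 b) = -x^5*y^3*z + x^6*y^2 + x^4*y^4 + 3*x^4*y^2*z^2 - 2*x^5*y*z - x^3*y^3*z - 3*x^3*y*z^3 - 4*x^4*y^2 + x^4*z^2 - x^2*y^4 - x^2*y^2*z^2 + x^2*z^4 + 7*x^3*y*z + x*y^3*z + x*y*z^3 + 2*x^2*y^2 - 3*x^2*z^2 - x*y*z - x^2 - z^2 + 2

-x^5*y^3*z + x^6*y^2 + x^4*y^4 + 3*x^4*y^2*z^2 - 2*x^5*y*z - x^3*y^3*z - 3*x^3*y*z^3 - 4*x^4*y^2 + x^4*z^2 - x^2*y^4 - x^2*y^2*z^2 + x^2*z^4 + 7*x^3*y*z + x*y^3*z + x*y*z^3 + 2*x^2*y^2 - 3*x^2*z^2 - x*y*z - x^2 - z^2 + 2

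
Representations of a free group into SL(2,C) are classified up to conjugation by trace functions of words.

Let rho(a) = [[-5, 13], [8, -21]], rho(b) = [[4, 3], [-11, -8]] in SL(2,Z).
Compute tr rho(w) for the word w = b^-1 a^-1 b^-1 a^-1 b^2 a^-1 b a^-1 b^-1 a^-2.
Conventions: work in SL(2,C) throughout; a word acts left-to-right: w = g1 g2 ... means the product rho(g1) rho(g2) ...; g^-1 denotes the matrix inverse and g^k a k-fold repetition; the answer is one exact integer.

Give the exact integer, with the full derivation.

rho(b^-1) = [[-8, -3], [11, 4]]
... * rho(a^-1) = [[-21, -13], [-8, -5]]  ->  [[192, 119], [-263, -163]]
... * rho(b^-1) = [[-8, -3], [11, 4]]  ->  [[-227, -100], [311, 137]]
... * rho(a^-1) = [[-21, -13], [-8, -5]]  ->  [[5567, 3451], [-7627, -4728]]
... * rho(b) = [[4, 3], [-11, -8]]  ->  [[-15693, -10907], [21500, 14943]]
... * rho(b) = [[4, 3], [-11, -8]]  ->  [[57205, 40177], [-78373, -55044]]
... * rho(a^-1) = [[-21, -13], [-8, -5]]  ->  [[-1522721, -944550], [2086185, 1294069]]
... * rho(b) = [[4, 3], [-11, -8]]  ->  [[4299166, 2988237], [-5890019, -4093997]]
... * rho(a^-1) = [[-21, -13], [-8, -5]]  ->  [[-114188382, -70830343], [156442375, 97040232]]
... * rho(b^-1) = [[-8, -3], [11, 4]]  ->  [[134373283, 59243774], [-184096448, -81166197]]
... * rho(a^-1) = [[-21, -13], [-8, -5]]  ->  [[-3295789135, -2043071549], [4515354984, 2799084809]]
... * rho(a^-1) = [[-21, -13], [-8, -5]]  ->  [[85556144227, 53060616500], [-117215133136, -72695038837]]
tr = 85556144227 + -72695038837 = 12861105390

12861105390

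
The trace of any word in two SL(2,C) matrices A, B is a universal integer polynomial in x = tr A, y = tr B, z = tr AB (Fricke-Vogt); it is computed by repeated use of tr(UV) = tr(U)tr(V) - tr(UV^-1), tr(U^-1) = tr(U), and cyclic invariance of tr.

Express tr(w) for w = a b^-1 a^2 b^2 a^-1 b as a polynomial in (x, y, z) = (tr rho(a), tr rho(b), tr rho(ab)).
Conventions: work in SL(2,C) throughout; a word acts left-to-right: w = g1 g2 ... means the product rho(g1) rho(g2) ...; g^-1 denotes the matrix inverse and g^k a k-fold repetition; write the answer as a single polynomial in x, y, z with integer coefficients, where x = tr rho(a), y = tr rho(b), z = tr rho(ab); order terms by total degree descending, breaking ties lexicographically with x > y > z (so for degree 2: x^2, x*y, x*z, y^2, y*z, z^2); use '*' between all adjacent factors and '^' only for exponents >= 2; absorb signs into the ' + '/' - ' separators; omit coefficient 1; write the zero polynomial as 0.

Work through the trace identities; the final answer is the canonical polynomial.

x^3*y^3*z - x^4*y^2 - x^2*y^4 - 2*x^2*y^2*z^2 + x^3*y*z + x*y^3*z + x*y*z^3 + 4*x^2*y^2 - 4*x*y*z + z^2 - 2

and tr(a^2 b) = tr(a)*tr(b a) - tr(b)   [square of a] = x*z - y
tr(a^2) = tr(a)*tr(a) - tr(1)   [square of a] = x^2 - 2
and tr(a^2 b^2) = tr(b)*tr(a^2 b) - tr(a^2)   [square of b] = x*y*z - x^2 - y^2 + 2
and tr(a b^3 a) = tr(b)*tr(a^2 b^2) - tr(a^2 b)   [square of b] = x*y^2*z - x^2*y - y^3 - x*z + 3*y
tr(b a b) = tr(b)*tr(a b) - tr(a)   [square of b] = y*z - x
and tr(a b^3) = tr(b)*tr(b a b) - tr(b a)   [square of b] = y^2*z - x*y - z
tr(a^2 b^3 a) = tr(a)*tr(a b^3 a) - tr(a b^3)   [square of a] = x^2*y^2*z - x^3*y - x*y^3 - x^2*z - y^2*z + 4*x*y + z
next, tr(b a b a) = tr(a b)*tr(a b) - tr(1)   [split at a repeated a] = z^2 - 2
tr(a b a^2 b) = tr(a)*tr(b a b a) - tr(b a b)   [square of a] = x*z^2 - y*z - x
and tr(a b a^2) = tr(a)*tr(a b a) - tr(a b)   [square of a] = x^2*z - x*y - z
next, tr(a b a^2 b^2) = tr(b)*tr(a b a^2 b) - tr(a b a^2)   [square of b] = x*y*z^2 - x^2*z - y^2*z + z
next, tr(a^2 b^3 a b) = tr(b)*tr(a b a^2 b^2) - tr(a b a^2 b)   [square of b] = x*y^2*z^2 - x^2*y*z - y^3*z - x*z^2 + 2*y*z + x
and tr(b a b^-1 a^2 b^2) = tr(a^2 b^3 a)*tr(b) - tr(a^2 b^3 a b)   [inverse elimination on b] = x^2*y^3*z - x^3*y^2 - x*y^4 - x*y^2*z^2 + 4*x*y^2 + x*z^2 - y*z - x
tr(a b^2 a b) = tr(b)*tr(a b a b) - tr(a b a)   [square of b] = y*z^2 - x*z - y
next, tr(a^2 b^2 a b a) = tr(a)*tr(a b^2 a b a) - tr(a b^2 a b)   [square of a] = x^2*y*z^2 - x^3*z - x*y^2*z - y*z^2 + 2*x*z + y
and tr(a b a b a b) = tr(b a b a)*tr(b a) - tr(a b)   [split at a repeated b] = z^3 - 3*z
tr(b^2 a b a b a) = tr(b)*tr(a b a b a b) - tr(a b a b a)   [square of b] = y*z^3 - x*z^2 - 2*y*z + x
next, tr(b^2 a b a b) = tr(b)*tr(b a b a b) - tr(b a b a)   [square of b] = y^2*z^2 - x*y*z - y^2 - z^2 + 2
next, tr(a^2 b^2 a b a b) = tr(a)*tr(b^2 a b a b a) - tr(b^2 a b a b)   [square of a] = x*y*z^3 - x^2*z^2 - y^2*z^2 - x*y*z + x^2 + y^2 + z^2 - 2
and tr(b a b^-1 a^2 b^2 a) = tr(a^2 b^2 a b a)*tr(b) - tr(a^2 b^2 a b a b)   [inverse elimination on b] = x^2*y^2*z^2 - x^3*y*z - x*y^3*z - x*y*z^3 + x^2*z^2 + 3*x*y*z - x^2 - z^2 + 2
tr(a b^-1 a^2 b^2 a^-1 b) = tr(b a b^-1 a^2 b^2)*tr(a) - tr(b a b^-1 a^2 b^2 a)   [inverse elimination on a] = x^3*y^3*z - x^4*y^2 - x^2*y^4 - 2*x^2*y^2*z^2 + x^3*y*z + x*y^3*z + x*y*z^3 + 4*x^2*y^2 - 4*x*y*z + z^2 - 2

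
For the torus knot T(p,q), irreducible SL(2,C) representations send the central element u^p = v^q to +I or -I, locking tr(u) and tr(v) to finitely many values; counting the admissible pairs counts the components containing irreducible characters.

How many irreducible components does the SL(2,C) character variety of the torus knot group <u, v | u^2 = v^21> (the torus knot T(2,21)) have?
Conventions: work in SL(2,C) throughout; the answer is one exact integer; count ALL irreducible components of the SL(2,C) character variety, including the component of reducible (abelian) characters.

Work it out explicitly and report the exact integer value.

11

Gamma = < u, v | u^2 = v^21 > (torus knot T(2,21)); the central element u^2 = v^21 acts as +I or -I in any irreducible SL(2,C) representation.
This locks tr(u) to 2*cos(pi*alpha/2), alpha in 1..1, and tr(v) to 2*cos(pi*beta/21), beta in 1..20, on each component of irreducible characters.
u^2 = (-1)^alpha I and v^21 = (-1)^beta I must agree, so alpha and beta have equal parity.
count pairs: odd alpha (1 choices) x odd beta (10), plus even alpha (0) x even beta (10): 1*10 + 0*10 = 10.
Total: 10 irreducible-character components + 1 reducible (abelian) component = 11.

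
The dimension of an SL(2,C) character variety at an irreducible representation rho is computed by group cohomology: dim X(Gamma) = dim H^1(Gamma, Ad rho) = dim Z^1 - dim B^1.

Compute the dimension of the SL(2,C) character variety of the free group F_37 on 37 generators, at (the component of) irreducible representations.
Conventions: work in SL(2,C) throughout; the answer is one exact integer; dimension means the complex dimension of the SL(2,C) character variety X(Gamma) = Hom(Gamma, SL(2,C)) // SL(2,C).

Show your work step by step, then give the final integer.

Here Gamma is free of rank 37 — no relator constrains a cocycle.
So Z^1 = (sl_2)^37 in full: dim Z^1 = 111.
dim B^1 = 3: the coboundary map is injective because an irreducible image has centralizer 0 in sl_2.
dim H^1 = 111 - 3 = 108, which is dim X.

108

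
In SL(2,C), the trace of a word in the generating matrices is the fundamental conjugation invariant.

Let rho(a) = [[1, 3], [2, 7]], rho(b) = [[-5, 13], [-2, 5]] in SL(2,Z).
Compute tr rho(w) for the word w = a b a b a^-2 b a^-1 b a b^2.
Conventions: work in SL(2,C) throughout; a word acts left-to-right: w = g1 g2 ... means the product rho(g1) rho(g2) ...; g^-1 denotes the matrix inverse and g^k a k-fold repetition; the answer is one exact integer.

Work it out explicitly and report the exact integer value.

rho(a) = [[1, 3], [2, 7]]
... * rho(b) = [[-5, 13], [-2, 5]]  ->  [[-11, 28], [-24, 61]]
... * rho(a) = [[1, 3], [2, 7]]  ->  [[45, 163], [98, 355]]
... * rho(b) = [[-5, 13], [-2, 5]]  ->  [[-551, 1400], [-1200, 3049]]
... * rho(a^-1) = [[7, -3], [-2, 1]]  ->  [[-6657, 3053], [-14498, 6649]]
... * rho(a^-1) = [[7, -3], [-2, 1]]  ->  [[-52705, 23024], [-114784, 50143]]
... * rho(b) = [[-5, 13], [-2, 5]]  ->  [[217477, -570045], [473634, -1241477]]
... * rho(a^-1) = [[7, -3], [-2, 1]]  ->  [[2662429, -1222476], [5798392, -2662379]]
... * rho(b) = [[-5, 13], [-2, 5]]  ->  [[-10867193, 28499197], [-23667202, 62067201]]
... * rho(a) = [[1, 3], [2, 7]]  ->  [[46131201, 166892800], [100467200, 363468801]]
... * rho(b) = [[-5, 13], [-2, 5]]  ->  [[-564441605, 1434169613], [-1229273602, 3123417605]]
... * rho(b) = [[-5, 13], [-2, 5]]  ->  [[-46131201, -166892800], [-100467200, -363468801]]
tr = -46131201 + -363468801 = -409600002

-409600002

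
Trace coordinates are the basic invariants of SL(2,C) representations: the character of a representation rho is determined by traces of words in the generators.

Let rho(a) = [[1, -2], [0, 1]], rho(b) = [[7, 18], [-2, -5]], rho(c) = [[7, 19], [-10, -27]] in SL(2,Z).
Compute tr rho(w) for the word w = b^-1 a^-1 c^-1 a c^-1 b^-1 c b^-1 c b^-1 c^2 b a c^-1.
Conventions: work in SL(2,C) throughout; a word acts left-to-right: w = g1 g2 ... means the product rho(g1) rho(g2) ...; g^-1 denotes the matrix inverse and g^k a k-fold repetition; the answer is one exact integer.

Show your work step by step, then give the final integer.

9487172358

rho(b^-1) = [[-5, -18], [2, 7]]
... * rho(a^-1) = [[1, 2], [0, 1]]  ->  [[-5, -28], [2, 11]]
... * rho(c^-1) = [[-27, -19], [10, 7]]  ->  [[-145, -101], [56, 39]]
... * rho(a) = [[1, -2], [0, 1]]  ->  [[-145, 189], [56, -73]]
... * rho(c^-1) = [[-27, -19], [10, 7]]  ->  [[5805, 4078], [-2242, -1575]]
... * rho(b^-1) = [[-5, -18], [2, 7]]  ->  [[-20869, -75944], [8060, 29331]]
... * rho(c) = [[7, 19], [-10, -27]]  ->  [[613357, 1653977], [-236890, -638797]]
... * rho(b^-1) = [[-5, -18], [2, 7]]  ->  [[241169, 537413], [-93144, -207559]]
... * rho(c) = [[7, 19], [-10, -27]]  ->  [[-3685947, -9927940], [1423582, 3834357]]
... * rho(b^-1) = [[-5, -18], [2, 7]]  ->  [[-1426145, -3148534], [550804, 1216023]]
... * rho(c) = [[7, 19], [-10, -27]]  ->  [[21502325, 57913663], [-8304602, -22367345]]
... * rho(c) = [[7, 19], [-10, -27]]  ->  [[-428620355, -1155124726], [165541236, 446130877]]
... * rho(b) = [[7, 18], [-2, -5]]  ->  [[-690093033, -1939542760], [266526898, 749087863]]
... * rho(a) = [[1, -2], [0, 1]]  ->  [[-690093033, -559356694], [266526898, 216034067]]
... * rho(c^-1) = [[-27, -19], [10, 7]]  ->  [[13038944951, 9196270769], [-5035885576, -3551772593]]
tr = 13038944951 + -3551772593 = 9487172358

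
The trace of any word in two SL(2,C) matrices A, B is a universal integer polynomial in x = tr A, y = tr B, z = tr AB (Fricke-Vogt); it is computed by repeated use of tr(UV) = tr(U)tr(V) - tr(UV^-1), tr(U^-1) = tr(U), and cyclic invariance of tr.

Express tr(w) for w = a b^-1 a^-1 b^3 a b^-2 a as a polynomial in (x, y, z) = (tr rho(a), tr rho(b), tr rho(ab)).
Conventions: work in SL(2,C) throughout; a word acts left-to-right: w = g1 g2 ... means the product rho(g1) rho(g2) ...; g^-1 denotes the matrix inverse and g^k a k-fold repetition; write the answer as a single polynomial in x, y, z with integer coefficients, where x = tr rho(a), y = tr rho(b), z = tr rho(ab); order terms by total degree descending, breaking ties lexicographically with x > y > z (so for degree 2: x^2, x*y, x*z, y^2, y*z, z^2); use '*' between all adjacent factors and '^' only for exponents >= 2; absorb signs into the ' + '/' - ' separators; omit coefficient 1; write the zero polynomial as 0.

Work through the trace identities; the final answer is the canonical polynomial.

-x^3*y^5*z + x^4*y^4 + x^2*y^6 + 2*x^2*y^4*z^2 + x^3*y^3*z - x*y^3*z^3 - 2*x^4*y^2 - 7*x^2*y^4 - 3*x^2*y^2*z^2 - y^6 - y^4*z^2 + 3*x*y^3*z + x*y*z^3 + x^4 + 11*x^2*y^2 + x^2*z^2 + 6*y^4 + 2*y^2*z^2 - 3*x*y*z - 4*x^2 - 9*y^2 - z^2 + 2

tr(a b^2) = tr(b) * tr(a b) - tr(a)  (reduce the b square) = y*z - x
reduce: tr(b^3 a) = tr(b) * tr(a b^2) - tr(a b)  (reduce the b square) = y^2*z - x*y - z
reduce: tr(b^2) = tr(b) * tr(b) - tr(1)  (reduce the b square) = y^2 - 2
reduce: tr(b^3) = tr(b) * tr(b^2) - tr(b)  (reduce the b square) = y^3 - 3*y
so tr(a b^3 a) = tr(a) * tr(b^3 a) - tr(b^3)  (reduce the a square) = x*y^2*z - x^2*y - y^3 - x*z + 3*y
tr(a b a b) = tr(a b) * tr(a b) - tr(1)  (split on a) = z^2 - 2
so tr(a b a) = tr(a) * tr(b a) - tr(b)  (reduce the a square) = x*z - y
so tr(b a b a b) = tr(b) * tr(a b a b) - tr(a b a)  (reduce the b square) = y*z^2 - x*z - y
reduce: tr(a b^3 a b) = tr(b) * tr(b a b a b) - tr(b a b a)  (reduce the b square) = y^2*z^2 - x*y*z - y^2 - z^2 + 2
tr(a b^3 a b^-1) = tr(a b^3 a) * tr(b) - tr(a b^3 a b)  (eliminate b^-1) = x*y^3*z - x^2*y^2 - y^4 - y^2*z^2 + 4*y^2 + z^2 - 2
so tr(b^3 a b^-2 a) = tr(a b^3 a b^-1) * tr(b) - tr(a b^3 a)  (eliminate b^-1) = x*y^4*z - x^2*y^3 - y^5 - y^3*z^2 - x*y^2*z + x^2*y + 5*y^3 + y*z^2 + x*z - 5*y
reduce: tr(a b^2 a) = tr(a) * tr(b^2 a) - tr(b^2)  (reduce the a square) = x*y*z - x^2 - y^2 + 2
tr(b a^3 b) = tr(a) * tr(a b^2 a) - tr(a b^2)  (reduce the a square) = x^2*y*z - x^3 - x*y^2 - y*z + 3*x
tr(b a^3) = tr(a) * tr(b a^2) - tr(b a)  (reduce the a square) = x^2*z - x*y - z
tr(a^3 b^3) = tr(b) * tr(b a^3 b) - tr(b a^3)  (reduce the b square) = x^2*y^2*z - x^3*y - x*y^3 - x^2*z - y^2*z + 4*x*y + z
reduce: tr(a^2 b^4 a) = tr(b) * tr(a^3 b^3) - tr(a^3 b^2)  (reduce the b square) = x^2*y^3*z - x^3*y^2 - x*y^4 - 2*x^2*y*z - y^3*z + x^3 + 5*x*y^2 + 2*y*z - 3*x
tr(b^3 a b) = tr(b) * tr(a b^3) - tr(a b^2)  (reduce the b square) = y^3*z - x*y^2 - 2*y*z + x
reduce: tr(b a b a^2 b^2) = tr(a) * tr(b^3 a b a) - tr(b^3 a b)  (reduce the a square) = x*y^2*z^2 - x^2*y*z - y^3*z - x*z^2 + 2*y*z + x
tr(b a b a^2 b) = tr(a) * tr(b^2 a b a) - tr(b^2 a b)  (reduce the a square) = x*y*z^2 - x^2*z - y^2*z + z
so tr(a^2 b^4 a b) = tr(b) * tr(b a b a^2 b^2) - tr(b a b a^2 b)  (reduce the b square) = x*y^3*z^2 - x^2*y^2*z - y^4*z - 2*x*y*z^2 + x^2*z + 3*y^2*z + x*y - z
so tr(b^3 a b^-1 a^2 b) = tr(a^2 b^4 a) * tr(b) - tr(a^2 b^4 a b)  (eliminate b^-1) = x^2*y^4*z - x^3*y^3 - x*y^5 - x*y^3*z^2 - x^2*y^2*z + x^3*y + 5*x*y^3 + 2*x*y*z^2 - x^2*z - y^2*z - 4*x*y + z
tr(a^2 b a b) = tr(a) * tr(b a b a) - tr(b a b)  (reduce the a square) = x*z^2 - y*z - x
so tr(a b a b^2 a) = tr(b) * tr(a^2 b a b) - tr(a^2 b a)  (reduce the b square) = x*y*z^2 - x^2*z - y^2*z + z
reduce: tr(b a^3 b a b) = tr(a) * tr(a b a b^2 a) - tr(a b a b^2)  (reduce the a square) = x^2*y*z^2 - x^3*z - x*y^2*z - y*z^2 + 2*x*z + y
so tr(b a^3 b a) = tr(a) * tr(b a b a^2) - tr(b a b a)  (reduce the a square) = x^2*z^2 - x*y*z - x^2 - z^2 + 2
tr(a^2 b a b^3 a) = tr(b) * tr(b a^3 b a b) - tr(b a^3 b a)  (reduce the b square) = x^2*y^2*z^2 - x^3*y*z - x*y^3*z - x^2*z^2 - y^2*z^2 + 3*x*y*z + x^2 + y^2 + z^2 - 2
so tr(a b a b a b) = tr(b a) * tr(b a b a) - tr(b^-1 a^-1)  (split on b) = z^3 - 3*z
tr(b a b^2 a b a) = tr(b) * tr(a b a b a b) - tr(a b a b a)  (reduce the b square) = y*z^3 - x*z^2 - 2*y*z + x
reduce: tr(b a b^2 a b) = tr(b) * tr(a b^2 a b) - tr(a b^2 a)  (reduce the b square) = y^2*z^2 - 2*x*y*z + x^2 - 2
tr(b a b a^2 b a b) = tr(a) * tr(b a b^2 a b a) - tr(b a b^2 a b)  (reduce the a square) = x*y*z^3 - x^2*z^2 - y^2*z^2 + 2
reduce: tr(b a b a^2 b a) = tr(a) * tr(b a b a b a) - tr(b a b a b)  (reduce the a square) = x*z^3 - y*z^2 - 2*x*z + y
tr(a^2 b a b^3 a b) = tr(b) * tr(b a b a^2 b a b) - tr(b a b a^2 b a)  (reduce the b square) = x*y^2*z^3 - x^2*y*z^2 - y^3*z^2 - x*z^3 + y*z^2 + 2*x*z + y
tr(b^3 a b^-1 a^2 b a) = tr(a^2 b a b^3 a) * tr(b) - tr(a^2 b a b^3 a b)  (eliminate b^-1) = x^2*y^3*z^2 - x^3*y^2*z - x*y^4*z - x*y^2*z^3 + 3*x*y^2*z + x*z^3 + x^2*y + y^3 - 2*x*z - 3*y
tr(a^2 b a^-1 b^3 a b^-1) = tr(b^3 a b^-1 a^2 b) * tr(a) - tr(b^3 a b^-1 a^2 b a)  (eliminate a^-1) = x^3*y^4*z - x^4*y^3 - x^2*y^5 - 2*x^2*y^3*z^2 + x*y^4*z + x*y^2*z^3 + x^4*y + 5*x^2*y^3 + 2*x^2*y*z^2 - x^3*z - 4*x*y^2*z - x*z^3 - 5*x^2*y - y^3 + 3*x*z + 3*y
reduce: tr(a^2 b a^-1 b^3 a) = tr(b^3 a^3 b) * tr(a) - tr(b^3 a^3 b a)  (eliminate a^-1) = x^3*y^3*z - x^4*y^2 - x^2*y^4 - x^2*y^2*z^2 - x^3*y*z + x^4 + 5*x^2*y^2 + x^2*z^2 + y^2*z^2 - x*y*z - 4*x^2 - y^2 - z^2 + 2
tr(a^-1 b^3 a b^-2 a^2 b) = tr(a^2 b a^-1 b^3 a b^-1) * tr(b) - tr(a^2 b a^-1 b^3 a)  (eliminate b^-1) = x^3*y^5*z - x^4*y^4 - x^2*y^6 - 2*x^2*y^4*z^2 - x^3*y^3*z + x*y^5*z + x*y^3*z^3 + 2*x^4*y^2 + 6*x^2*y^4 + 3*x^2*y^2*z^2 - 4*x*y^3*z - x*y*z^3 - x^4 - 10*x^2*y^2 - x^2*z^2 - y^4 - y^2*z^2 + 4*x*y*z + 4*x^2 + 4*y^2 + z^2 - 2
so tr(a b^-1 a^-1 b^3 a b^-2 a) = tr(a^-1 b^3 a b^-2 a^2) * tr(b) - tr(a^-1 b^3 a b^-2 a^2 b)  (eliminate b^-1) = -x^3*y^5*z + x^4*y^4 + x^2*y^6 + 2*x^2*y^4*z^2 + x^3*y^3*z - x*y^3*z^3 - 2*x^4*y^2 - 7*x^2*y^4 - 3*x^2*y^2*z^2 - y^6 - y^4*z^2 + 3*x*y^3*z + x*y*z^3 + x^4 + 11*x^2*y^2 + x^2*z^2 + 6*y^4 + 2*y^2*z^2 - 3*x*y*z - 4*x^2 - 9*y^2 - z^2 + 2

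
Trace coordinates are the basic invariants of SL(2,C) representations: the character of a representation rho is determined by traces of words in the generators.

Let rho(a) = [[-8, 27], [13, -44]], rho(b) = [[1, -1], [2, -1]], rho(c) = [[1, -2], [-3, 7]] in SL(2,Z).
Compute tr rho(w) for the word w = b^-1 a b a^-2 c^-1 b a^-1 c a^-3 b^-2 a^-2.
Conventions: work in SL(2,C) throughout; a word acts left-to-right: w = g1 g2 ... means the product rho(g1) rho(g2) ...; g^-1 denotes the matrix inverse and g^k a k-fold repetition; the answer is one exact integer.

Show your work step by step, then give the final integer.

-10971440802002170

rho(b^-1) = [[-1, 1], [-2, 1]]
... * rho(a) = [[-8, 27], [13, -44]]  ->  [[21, -71], [29, -98]]
... * rho(b) = [[1, -1], [2, -1]]  ->  [[-121, 50], [-167, 69]]
... * rho(a^-1) = [[-44, -27], [-13, -8]]  ->  [[4674, 2867], [6451, 3957]]
... * rho(a^-1) = [[-44, -27], [-13, -8]]  ->  [[-242927, -149134], [-335285, -205833]]
... * rho(c^-1) = [[7, 2], [3, 1]]  ->  [[-2147891, -634988], [-2964494, -876403]]
... * rho(b) = [[1, -1], [2, -1]]  ->  [[-3417867, 2782879], [-4717300, 3840897]]
... * rho(a^-1) = [[-44, -27], [-13, -8]]  ->  [[114208721, 70019377], [157629539, 96639924]]
... * rho(c) = [[1, -2], [-3, 7]]  ->  [[-95849410, 261718197], [-132290233, 361220390]]
... * rho(a^-1) = [[-44, -27], [-13, -8]]  ->  [[815037479, 494188494], [1124905182, 682073171]]
... * rho(a^-1) = [[-44, -27], [-13, -8]]  ->  [[-42286099498, -25959519885], [-58362779231, -35829025282]]
... * rho(a^-1) = [[-44, -27], [-13, -8]]  ->  [[2198062136417, 1349400845526], [3033739614830, 1862427241493]]
... * rho(b^-1) = [[-1, 1], [-2, 1]]  ->  [[-4896863827469, 3547462981943], [-6758594097816, 4896166856323]]
... * rho(b^-1) = [[-1, 1], [-2, 1]]  ->  [[-2198062136417, -1349400845526], [-3033739614830, -1862427241493]]
... * rho(a^-1) = [[-44, -27], [-13, -8]]  ->  [[114256944994186, 70142884447467], [157696097191929, 96810387532354]]
... * rho(a^-1) = [[-44, -27], [-13, -8]]  ->  [[-5939163077561255, -3646080590422758], [-8197163314365478, -5032277724440915]]
tr = -5939163077561255 + -5032277724440915 = -10971440802002170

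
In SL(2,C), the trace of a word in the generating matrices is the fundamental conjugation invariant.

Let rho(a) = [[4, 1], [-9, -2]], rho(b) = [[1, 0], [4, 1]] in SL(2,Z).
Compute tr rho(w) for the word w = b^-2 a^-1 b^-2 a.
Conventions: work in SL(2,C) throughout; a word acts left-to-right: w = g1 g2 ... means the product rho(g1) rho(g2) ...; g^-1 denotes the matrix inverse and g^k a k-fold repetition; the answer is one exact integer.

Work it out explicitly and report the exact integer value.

-62

rho(b^-1) = [[1, 0], [-4, 1]]
... * rho(b^-1) = [[1, 0], [-4, 1]]  ->  [[1, 0], [-8, 1]]
... * rho(a^-1) = [[-2, -1], [9, 4]]  ->  [[-2, -1], [25, 12]]
... * rho(b^-1) = [[1, 0], [-4, 1]]  ->  [[2, -1], [-23, 12]]
... * rho(b^-1) = [[1, 0], [-4, 1]]  ->  [[6, -1], [-71, 12]]
... * rho(a) = [[4, 1], [-9, -2]]  ->  [[33, 8], [-392, -95]]
tr = 33 + -95 = -62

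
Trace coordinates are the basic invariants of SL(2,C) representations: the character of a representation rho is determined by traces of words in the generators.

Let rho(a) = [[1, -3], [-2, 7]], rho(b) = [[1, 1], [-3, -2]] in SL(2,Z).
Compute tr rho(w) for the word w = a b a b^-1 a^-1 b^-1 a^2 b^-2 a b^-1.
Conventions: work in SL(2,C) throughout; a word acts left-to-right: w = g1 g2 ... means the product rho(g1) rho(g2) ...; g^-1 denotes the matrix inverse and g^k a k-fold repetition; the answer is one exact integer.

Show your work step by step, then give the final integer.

30382

rho(a) = [[1, -3], [-2, 7]]
... * rho(b) = [[1, 1], [-3, -2]]  ->  [[10, 7], [-23, -16]]
... * rho(a) = [[1, -3], [-2, 7]]  ->  [[-4, 19], [9, -43]]
... * rho(b^-1) = [[-2, -1], [3, 1]]  ->  [[65, 23], [-147, -52]]
... * rho(a^-1) = [[7, 3], [2, 1]]  ->  [[501, 218], [-1133, -493]]
... * rho(b^-1) = [[-2, -1], [3, 1]]  ->  [[-348, -283], [787, 640]]
... * rho(a) = [[1, -3], [-2, 7]]  ->  [[218, -937], [-493, 2119]]
... * rho(a) = [[1, -3], [-2, 7]]  ->  [[2092, -7213], [-4731, 16312]]
... * rho(b^-1) = [[-2, -1], [3, 1]]  ->  [[-25823, -9305], [58398, 21043]]
... * rho(b^-1) = [[-2, -1], [3, 1]]  ->  [[23731, 16518], [-53667, -37355]]
... * rho(a) = [[1, -3], [-2, 7]]  ->  [[-9305, 44433], [21043, -100484]]
... * rho(b^-1) = [[-2, -1], [3, 1]]  ->  [[151909, 53738], [-343538, -121527]]
tr = 151909 + -121527 = 30382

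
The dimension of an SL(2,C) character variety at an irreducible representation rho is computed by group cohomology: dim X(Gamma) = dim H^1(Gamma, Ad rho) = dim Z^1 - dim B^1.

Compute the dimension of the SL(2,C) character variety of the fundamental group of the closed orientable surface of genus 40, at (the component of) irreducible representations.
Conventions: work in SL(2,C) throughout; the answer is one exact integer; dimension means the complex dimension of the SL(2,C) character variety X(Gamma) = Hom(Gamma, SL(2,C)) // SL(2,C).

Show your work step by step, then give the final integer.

234

Gamma = pi_1(Sigma_40) = < a_1, b_1, ..., a_40, b_40 | prod [a_i, b_i] > has 2g = 80 generators and 1 relator.
A cocycle assigns one sl_2 vector per generator subject to the relator condition d_2(z) = 0: dim of the unconstrained space is 3*2g = 240.
H^2 = coker(d_2) is dual to H^0 = 0 at irreducible rho (Poincare duality), so d_2 is onto: dim Z^1 = 237.
Coboundaries contribute dim B^1 = 3 (injective at irreducible rho).
Hence dim X = 237 - 3 = 234.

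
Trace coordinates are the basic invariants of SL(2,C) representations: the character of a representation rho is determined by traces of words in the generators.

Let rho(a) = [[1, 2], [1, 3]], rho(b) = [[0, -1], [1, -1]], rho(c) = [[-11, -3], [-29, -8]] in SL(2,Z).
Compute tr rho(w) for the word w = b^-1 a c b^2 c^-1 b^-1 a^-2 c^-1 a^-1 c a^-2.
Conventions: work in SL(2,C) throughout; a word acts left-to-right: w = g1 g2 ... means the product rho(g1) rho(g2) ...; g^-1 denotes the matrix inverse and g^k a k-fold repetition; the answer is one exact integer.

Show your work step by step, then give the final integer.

-309556885

rho(b^-1) = [[-1, 1], [-1, 0]]
... * rho(a) = [[1, 2], [1, 3]]  ->  [[0, 1], [-1, -2]]
... * rho(c) = [[-11, -3], [-29, -8]]  ->  [[-29, -8], [69, 19]]
... * rho(b) = [[0, -1], [1, -1]]  ->  [[-8, 37], [19, -88]]
... * rho(b) = [[0, -1], [1, -1]]  ->  [[37, -29], [-88, 69]]
... * rho(c^-1) = [[-8, 3], [29, -11]]  ->  [[-1137, 430], [2705, -1023]]
... * rho(b^-1) = [[-1, 1], [-1, 0]]  ->  [[707, -1137], [-1682, 2705]]
... * rho(a^-1) = [[3, -2], [-1, 1]]  ->  [[3258, -2551], [-7751, 6069]]
... * rho(a^-1) = [[3, -2], [-1, 1]]  ->  [[12325, -9067], [-29322, 21571]]
... * rho(c^-1) = [[-8, 3], [29, -11]]  ->  [[-361543, 136712], [860135, -325247]]
... * rho(a^-1) = [[3, -2], [-1, 1]]  ->  [[-1221341, 859798], [2905652, -2045517]]
... * rho(c) = [[-11, -3], [-29, -8]]  ->  [[-11499391, -3214361], [27357821, 7647180]]
... * rho(a^-1) = [[3, -2], [-1, 1]]  ->  [[-31283812, 19784421], [74426283, -47068462]]
... * rho(a^-1) = [[3, -2], [-1, 1]]  ->  [[-113635857, 82352045], [270347311, -195921028]]
tr = -113635857 + -195921028 = -309556885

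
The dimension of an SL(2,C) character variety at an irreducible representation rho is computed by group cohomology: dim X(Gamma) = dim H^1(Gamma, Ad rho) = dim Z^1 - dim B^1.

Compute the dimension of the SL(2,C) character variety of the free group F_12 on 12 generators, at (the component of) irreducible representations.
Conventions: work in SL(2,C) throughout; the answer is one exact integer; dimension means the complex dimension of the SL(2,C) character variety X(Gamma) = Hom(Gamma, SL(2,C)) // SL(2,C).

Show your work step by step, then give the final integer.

33

The free group F_12: 12 generators, no relators.
A cocycle picks one sl_2 vector per generator freely, giving dim Z^1 = 3*12 = 36.
At an irreducible rho the centralizer of the image in sl_2 is 0, so the coboundary map sl_2 -> Z^1 is injective: dim B^1 = 3.
Therefore dim X = 36 - 3 = 33.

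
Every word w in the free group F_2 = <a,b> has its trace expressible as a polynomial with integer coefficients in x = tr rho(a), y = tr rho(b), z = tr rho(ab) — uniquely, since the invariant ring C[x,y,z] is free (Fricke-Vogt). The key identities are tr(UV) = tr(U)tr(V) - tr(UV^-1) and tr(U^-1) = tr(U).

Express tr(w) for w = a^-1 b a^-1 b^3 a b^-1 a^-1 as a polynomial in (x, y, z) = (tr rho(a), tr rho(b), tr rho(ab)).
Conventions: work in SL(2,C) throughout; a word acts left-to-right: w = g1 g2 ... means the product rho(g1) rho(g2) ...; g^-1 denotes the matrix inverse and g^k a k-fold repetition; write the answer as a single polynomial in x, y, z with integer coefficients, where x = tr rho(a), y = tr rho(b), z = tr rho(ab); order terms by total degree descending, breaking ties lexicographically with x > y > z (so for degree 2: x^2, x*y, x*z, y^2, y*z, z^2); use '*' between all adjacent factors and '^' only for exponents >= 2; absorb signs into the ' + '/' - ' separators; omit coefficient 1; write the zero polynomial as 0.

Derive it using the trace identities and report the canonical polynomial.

tr(a b^2) = tr(b)*tr(a b) - tr(a)  (reduce the b square) = y*z - x
tr(b^3 a) = tr(b)*tr(a b^2) - tr(a b)  (reduce the b square) = y^2*z - x*y - z
tr(b^2) = tr(b)*tr(b) - tr(1)  (reduce the b square) = y^2 - 2
use: tr(b a^2 b) = tr(a)*tr(b^2 a) - tr(b^2)  (reduce the a square) = x*y*z - x^2 - y^2 + 2
tr(b a^2) = tr(a)*tr(b a) - tr(b)  (reduce the a square) = x*z - y
tr(b^2 a^2 b) = tr(b)*tr(b a^2 b) - tr(b a^2)  (reduce the b square) = x*y^2*z - x^2*y - y^3 - x*z + 3*y
use: tr(a b^4 a) = tr(b)*tr(b^2 a^2 b) - tr(b^2 a^2)  (reduce the b square) = x*y^3*z - x^2*y^2 - y^4 - 2*x*y*z + x^2 + 4*y^2 - 2
tr(a b a b) = tr(b a)*tr(b a) - tr(1)  (split on b) = z^2 - 2
tr(b a b a b) = tr(b)*tr(a b a b) - tr(a b a)  (reduce the b square) = y*z^2 - x*z - y
apply: tr(a b a b^3) = tr(b)*tr(b a b a b) - tr(b a b a)  (reduce the b square) = y^2*z^2 - x*y*z - y^2 - z^2 + 2
tr(a b^4 a b) = tr(b)*tr(a b a b^3) - tr(a b a b^2)  (reduce the b square) = y^3*z^2 - x*y^2*z - y^3 - 2*y*z^2 + x*z + 3*y
tr(b^4 a b^-1 a) = tr(a b^4 a)*tr(b) - tr(a b^4 a b)  (eliminate b^-1) = x*y^4*z - x^2*y^3 - y^5 - y^3*z^2 - x*y^2*z + x^2*y + 5*y^3 + 2*y*z^2 - x*z - 5*y
tr(a^-1 b^4 a b^-1) = tr(b^4 a b^-1)*tr(a) - tr(b^4 a b^-1 a)  (eliminate a^-1) = -x*y^4*z + x^2*y^3 + y^5 + y^3*z^2 + 2*x*y^2*z - 2*x^2*y - 5*y^3 - 2*y*z^2 + 5*y
apply: tr(b^3 a b^-1 a^-2 b) = tr(a^-1 b^4 a b^-1)*tr(a) - tr(a^-1 b^4 a b^-1 a)  (eliminate a^-1) = -x^2*y^4*z + x^3*y^3 + x*y^5 + x*y^3*z^2 + 2*x^2*y^2*z - 2*x^3*y - 5*x*y^3 - 2*x*y*z^2 - y^2*z + 6*x*y + z
use: tr(b a b^3) = tr(b)*tr(b^2 a b) - tr(b^2 a)  (reduce the b square) = y^3*z - x*y^2 - 2*y*z + x
apply: tr(a^-1 b a b^3) = tr(b a b^3)*tr(a) - tr(b a b^3 a)  (eliminate a^-1) = x*y^3*z - x^2*y^2 - y^2*z^2 - x*y*z + x^2 + y^2 + z^2 - 2
apply: tr(b a b^2 a b) = tr(b)*tr(a b^2 a b) - tr(a b^2 a)  (reduce the b square) = y^2*z^2 - 2*x*y*z + x^2 - 2
apply: tr(b a b^3 a b) = tr(b)*tr(b a b^2 a b) - tr(b a b^2 a)  (reduce the b square) = y^3*z^2 - 2*x*y^2*z + x^2*y - y*z^2 + x*z - y
use: tr(a b a b a b) = tr(b a b a)*tr(b a) - tr(a b)  (split on b) = z^3 - 3*z
tr(a b a b a) = tr(a)*tr(b a b a) - tr(b a b)  (reduce the a square) = x*z^2 - y*z - x
apply: tr(b a b a b a b) = tr(b)*tr(a b a b a b) - tr(a b a b a)  (reduce the b square) = y*z^3 - x*z^2 - 2*y*z + x
tr(b a b^3 a b a) = tr(b)*tr(b a b a b a b) - tr(b a b a b a)  (reduce the b square) = y^2*z^3 - x*y*z^2 - 2*y^2*z - z^3 + x*y + 3*z
tr(a^-1 b a b^3 a b) = tr(b a b^3 a b)*tr(a) - tr(b a b^3 a b a)  (eliminate a^-1) = x*y^3*z^2 - 2*x^2*y^2*z - y^2*z^3 + x^3*y + x^2*z + 2*y^2*z + z^3 - 2*x*y - 3*z
use: tr(a^-2 b a b^3 a b) = tr(a^-1 b a b^3 a b)*tr(a) - tr(a^-1 b a b^3 a b a)  (eliminate a^-1) = x^2*y^3*z^2 - 2*x^3*y^2*z - x*y^2*z^3 + x^4*y - y^3*z^2 + x^3*z + 4*x*y^2*z + x*z^3 - 3*x^2*y + y*z^2 - 4*x*z + y
tr(b^3 a b^-1 a^-2 b a) = tr(a^-2 b a b^3 a)*tr(b) - tr(a^-2 b a b^3 a b)  (eliminate b^-1) = -x^2*y^3*z^2 + 2*x^3*y^2*z + x*y^4*z + x*y^2*z^3 - x^4*y - x^2*y^3 - x^3*z - 5*x*y^2*z - x*z^3 + 4*x^2*y + y^3 + 4*x*z - 3*y
tr(a^-1 b a^-1 b^3 a b^-1 a^-1) = tr(b^3 a b^-1 a^-2 b)*tr(a) - tr(b^3 a b^-1 a^-2 b a)  (eliminate a^-1) = -x^3*y^4*z + x^4*y^3 + x^2*y^5 + 2*x^2*y^3*z^2 - x*y^4*z - x*y^2*z^3 - x^4*y - 4*x^2*y^3 - 2*x^2*y*z^2 + x^3*z + 4*x*y^2*z + x*z^3 + 2*x^2*y - y^3 - 3*x*z + 3*y

-x^3*y^4*z + x^4*y^3 + x^2*y^5 + 2*x^2*y^3*z^2 - x*y^4*z - x*y^2*z^3 - x^4*y - 4*x^2*y^3 - 2*x^2*y*z^2 + x^3*z + 4*x*y^2*z + x*z^3 + 2*x^2*y - y^3 - 3*x*z + 3*y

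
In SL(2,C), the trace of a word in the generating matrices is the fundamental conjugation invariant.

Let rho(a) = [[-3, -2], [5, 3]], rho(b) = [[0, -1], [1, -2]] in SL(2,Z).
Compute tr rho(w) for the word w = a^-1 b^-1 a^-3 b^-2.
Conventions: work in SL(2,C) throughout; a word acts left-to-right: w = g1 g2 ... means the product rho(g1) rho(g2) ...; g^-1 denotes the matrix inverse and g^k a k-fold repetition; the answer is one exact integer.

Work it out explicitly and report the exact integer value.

rho(a^-1) = [[3, 2], [-5, -3]]
... * rho(b^-1) = [[-2, 1], [-1, 0]]  ->  [[-8, 3], [13, -5]]
... * rho(a^-1) = [[3, 2], [-5, -3]]  ->  [[-39, -25], [64, 41]]
... * rho(a^-1) = [[3, 2], [-5, -3]]  ->  [[8, -3], [-13, 5]]
... * rho(a^-1) = [[3, 2], [-5, -3]]  ->  [[39, 25], [-64, -41]]
... * rho(b^-1) = [[-2, 1], [-1, 0]]  ->  [[-103, 39], [169, -64]]
... * rho(b^-1) = [[-2, 1], [-1, 0]]  ->  [[167, -103], [-274, 169]]
tr = 167 + 169 = 336

336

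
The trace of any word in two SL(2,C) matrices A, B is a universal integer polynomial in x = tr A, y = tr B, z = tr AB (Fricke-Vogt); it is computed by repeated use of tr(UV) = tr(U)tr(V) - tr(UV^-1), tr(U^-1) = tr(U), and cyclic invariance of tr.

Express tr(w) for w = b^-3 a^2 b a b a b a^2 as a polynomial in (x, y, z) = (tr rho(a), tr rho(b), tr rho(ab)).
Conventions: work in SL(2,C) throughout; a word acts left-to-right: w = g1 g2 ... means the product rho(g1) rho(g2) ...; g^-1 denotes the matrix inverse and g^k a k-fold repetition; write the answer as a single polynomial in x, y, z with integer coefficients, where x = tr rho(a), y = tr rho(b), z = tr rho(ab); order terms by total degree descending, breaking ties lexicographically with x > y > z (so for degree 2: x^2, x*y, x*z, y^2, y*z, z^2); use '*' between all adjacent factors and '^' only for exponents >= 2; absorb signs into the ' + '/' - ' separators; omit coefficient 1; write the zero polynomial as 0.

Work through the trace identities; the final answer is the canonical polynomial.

apply: trace(a b a b) = trace(b a) * trace(b a) - trace(1)   [split at a repeated b] = z^2 - 2
trace(b a b a b a) = trace(a b) * trace(a b a b) - trace(a^-1 b^-1)   [split at a repeated a] = z^3 - 3*z
trace(a b a) = trace(a) * trace(b a) - trace(b)   [square of a] = x*z - y
use: trace(b a b a b) = trace(b) * trace(a b a b) - trace(a b a)   [square of b] = y*z^2 - x*z - y
use: trace(a b a b a b a) = trace(a) * trace(b a b a b a) - trace(b a b a b)   [square of a] = x*z^3 - y*z^2 - 2*x*z + y
apply: trace(a b a b a b a^2) = trace(a) * trace(a b a b a b a) - trace(a b a b a b)   [square of a] = x^2*z^3 - x*y*z^2 - 2*x^2*z - z^3 + x*y + 3*z
trace(a^2 b a b a b a^2) = trace(a) * trace(a b a b a b a^2) - trace(a b a b a b a)   [square of a] = x^3*z^3 - x^2*y*z^2 - 2*x^3*z - 2*x*z^3 + x^2*y + y*z^2 + 5*x*z - y
trace(b a b a b a b a) = trace(a b a b a b) * trace(a b) - trace(b a b a)   [split at a repeated a] = z^4 - 4*z^2 + 2
trace(b a b) = trace(b) * trace(a b) - trace(a)   [square of b] = y*z - x
trace(a b a b a) = trace(a) * trace(b a b a) - trace(b a b)   [square of a] = x*z^2 - y*z - x
trace(b a b a b a b) = trace(b) * trace(a b a b a b) - trace(a b a b a)   [square of b] = y*z^3 - x*z^2 - 2*y*z + x
use: trace(b a^2 b a b a b a) = trace(a) * trace(b a b a b a b a) - trace(b a b a b a b)   [square of a] = x*z^4 - y*z^3 - 3*x*z^2 + 2*y*z + x
trace(a^2 b a b a) = trace(a) * trace(b a b a^2) - trace(b a b a)   [square of a] = x^2*z^2 - x*y*z - x^2 - z^2 + 2
use: trace(b a^2 b a b a b) = trace(b) * trace(a^2 b a b a b) - trace(a^2 b a b a)   [square of b] = x*y*z^3 - x^2*z^2 - y^2*z^2 - x*y*z + x^2 + y^2 + z^2 - 2
apply: trace(a^2 b a b a b a^2 b) = trace(a) * trace(b a^2 b a b a b a) - trace(b a^2 b a b a b)   [square of a] = x^2*z^4 - 2*x*y*z^3 - 2*x^2*z^2 + y^2*z^2 + 3*x*y*z - y^2 - z^2 + 2
trace(a^2 b a b a b a^2 b^-1) = trace(a^2 b a b a b a^2) * trace(b) - trace(a^2 b a b a b a^2 b)   [inverse elimination on b] = x^3*y*z^3 - x^2*y^2*z^2 - x^2*z^4 - 2*x^3*y*z + x^2*y^2 + 2*x^2*z^2 + 2*x*y*z + z^2 - 2
trace(a^2 b a b a b a^2 b^-2) = trace(a^2 b a b a b a^2 b^-1) * trace(b) - trace(a^2 b a b a b a^2)   [inverse elimination on b] = x^3*y^2*z^3 - x^2*y^3*z^2 - x^2*y*z^4 - 2*x^3*y^2*z - x^3*z^3 + x^2*y^3 + 3*x^2*y*z^2 + 2*x^3*z + 2*x*y^2*z + 2*x*z^3 - x^2*y - 5*x*z - y
trace(b^-3 a^2 b a b a b a^2) = trace(a^2 b a b a b a^2 b^-2) * trace(b) - trace(a^2 b a b a b a^2 b^-1)   [inverse elimination on b] = x^3*y^3*z^3 - x^2*y^4*z^2 - x^2*y^2*z^4 - 2*x^3*y^3*z - 2*x^3*y*z^3 + x^2*y^4 + 4*x^2*y^2*z^2 + x^2*z^4 + 4*x^3*y*z + 2*x*y^3*z + 2*x*y*z^3 - 2*x^2*y^2 - 2*x^2*z^2 - 7*x*y*z - y^2 - z^2 + 2

x^3*y^3*z^3 - x^2*y^4*z^2 - x^2*y^2*z^4 - 2*x^3*y^3*z - 2*x^3*y*z^3 + x^2*y^4 + 4*x^2*y^2*z^2 + x^2*z^4 + 4*x^3*y*z + 2*x*y^3*z + 2*x*y*z^3 - 2*x^2*y^2 - 2*x^2*z^2 - 7*x*y*z - y^2 - z^2 + 2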